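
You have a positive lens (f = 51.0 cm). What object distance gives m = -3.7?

64.8 cm

m = −d_i/d_o ⇒ d_i = −m·d_o.
1/f = 1/d_o + 1/d_i = 1/d_o − 1/(m·d_o) = (1 − 1/m)/d_o, so d_o = f(1 − 1/m) = (51.00)(1 − 1/(-3.7)) = 64.8 cm.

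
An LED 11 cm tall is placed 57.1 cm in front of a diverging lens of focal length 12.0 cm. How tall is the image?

1.91 cm

For a diverging lens, f = -12.0 cm.
1/d_i = 1/f − 1/d_o = 1/(-12.00) − 1/(57.1) = -0.1008, so d_i = -9.916 cm.
m = −d_i/d_o = +0.1737.
|h_i| = |m|·h_o = 0.1737 × 11 = 1.91 cm. The image is virtual, upright and reduced, on the same side as the object.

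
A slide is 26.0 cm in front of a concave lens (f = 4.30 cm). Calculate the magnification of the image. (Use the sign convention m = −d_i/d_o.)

m = +0.142

For a concave lens, f = -4.30 cm.
1/d_i = 1/f − 1/d_o = 1/(-4.300) − 1/(26.0) = -0.2710, so d_i = -3.690 cm.
m = −d_i/d_o = −(-3.690)/(26.0) = +0.142.
The image is virtual, upright and reduced, on the same side as the object.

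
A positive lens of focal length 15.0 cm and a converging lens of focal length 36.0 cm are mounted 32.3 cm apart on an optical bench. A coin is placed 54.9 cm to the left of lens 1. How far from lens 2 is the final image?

Lens 1: 1/d_i1 = 1/f₁ − 1/d_o1 = 1/(15.0) − 1/(54.9) = 0.04845, so d_i1 = 20.64 cm.
The intermediate image is 20.64 cm to the right of lens 1, which is 32.3 − (20.64) = 11.66 cm to the left of lens 2, so d_o2 = +11.66 cm.
Lens 2: 1/d_i2 = 1/f₂ − 1/d_o2 = 1/(36.0) − 1/(11.66) = -0.05799, so d_i2 = -17.2 cm.
The final image is virtual, 17.2 cm to the left of lens 2 (overall magnification ≈ -0.56).

17.2 cm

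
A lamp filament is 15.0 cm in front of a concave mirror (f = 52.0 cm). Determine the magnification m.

1/d_i = 1/f − 1/d_o = 1/(52.00) − 1/(15.0) = -0.04744, so d_i = -21.08 cm.
m = −d_i/d_o = −(-21.08)/(15.0) = +1.41.
The image is virtual, upright and enlarged, behind the mirror.

m = +1.41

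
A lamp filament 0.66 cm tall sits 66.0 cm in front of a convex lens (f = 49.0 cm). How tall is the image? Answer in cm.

1.90 cm

1/d_i = 1/f − 1/d_o = 1/(49.00) − 1/(66.0) = 0.005257, so d_i = 190.2 cm.
m = −d_i/d_o = -2.882.
|h_i| = |m|·h_o = 2.882 × 0.66 = 1.90 cm. The image is real, inverted and enlarged, on the far side of the lens.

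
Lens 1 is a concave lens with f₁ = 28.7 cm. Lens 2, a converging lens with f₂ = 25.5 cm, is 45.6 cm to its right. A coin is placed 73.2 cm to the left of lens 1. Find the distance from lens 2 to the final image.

41.5 cm

Lens 1 is diverging, so f₁ = −28.7 cm.
Lens 1: 1/d_i1 = 1/f₁ − 1/d_o1 = 1/(-28.7) − 1/(73.2) = -0.04850, so d_i1 = -20.62 cm.
The intermediate image is 20.62 cm to the left of lens 1 (virtual), which is 45.6 − (-20.62) = 66.22 cm to the left of lens 2, so d_o2 = +66.22 cm.
Lens 2: 1/d_i2 = 1/f₂ − 1/d_o2 = 1/(25.5) − 1/(66.22) = 0.02411, so d_i2 = 41.5 cm.
The final image is real, 41.5 cm to the right of lens 2 (overall magnification ≈ -0.18).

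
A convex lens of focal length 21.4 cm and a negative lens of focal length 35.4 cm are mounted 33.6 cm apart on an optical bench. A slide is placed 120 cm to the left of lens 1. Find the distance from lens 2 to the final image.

6.23 cm

Lens 1: 1/d_i1 = 1/f₁ − 1/d_o1 = 1/(21.4) − 1/(120) = 0.03840, so d_i1 = 26.04 cm.
The intermediate image is 26.04 cm to the right of lens 1, which is 33.6 − (26.04) = 7.560 cm to the left of lens 2, so d_o2 = +7.560 cm.
Lens 2 is diverging, so f₂ = −35.4 cm.
Lens 2: 1/d_i2 = 1/f₂ − 1/d_o2 = 1/(-35.4) − 1/(7.560) = -0.1605, so d_i2 = -6.23 cm.
The final image is virtual, 6.23 cm to the left of lens 2 (overall magnification ≈ -0.18).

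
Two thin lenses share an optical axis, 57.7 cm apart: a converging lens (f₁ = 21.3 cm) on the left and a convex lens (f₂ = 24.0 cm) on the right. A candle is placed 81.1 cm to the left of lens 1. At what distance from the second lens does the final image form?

144 cm

Lens 1: 1/d_i1 = 1/f₁ − 1/d_o1 = 1/(21.3) − 1/(81.1) = 0.03462, so d_i1 = 28.89 cm.
The intermediate image is 28.89 cm to the right of lens 1, which is 57.7 − (28.89) = 28.81 cm to the left of lens 2, so d_o2 = +28.81 cm.
Lens 2: 1/d_i2 = 1/f₂ − 1/d_o2 = 1/(24.0) − 1/(28.81) = 0.006956, so d_i2 = 144 cm.
The final image is real, 144 cm to the right of lens 2 (overall magnification ≈ 1.8).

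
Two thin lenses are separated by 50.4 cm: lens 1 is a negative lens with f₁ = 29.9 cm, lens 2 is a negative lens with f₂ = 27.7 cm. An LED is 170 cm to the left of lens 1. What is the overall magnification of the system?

f₁ = −29.9 cm (diverging).
Lens 1: 1/d_i1 = 1/(-29.9) − 1/(170) = -0.03933, so d_i1 = -25.43 cm; m₁ = −d_i1/d_o1 = +0.1496.
d_o2 = 50.4 − (-25.43) = 75.83 cm.
f₂ = −27.7 cm (diverging).
Lens 2: 1/d_i2 = 1/(-27.7) − 1/(75.83) = -0.04929, so d_i2 = -20.29 cm; m₂ = −d_i2/d_o2 = +0.2676.
m = m₁·m₂ = (+0.1496)(+0.2676) = +0.0400.

m = +0.0400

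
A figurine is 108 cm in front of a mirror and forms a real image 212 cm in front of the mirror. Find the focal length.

Real image ⇒ d_i = +212 cm.
1/f = 1/d_o + 1/d_i = 1/(108) + 1/(212) = 0.01398, so f = 71.5 cm.
Since f is positive, the mirror is concave.

f = 71.5 cm (concave)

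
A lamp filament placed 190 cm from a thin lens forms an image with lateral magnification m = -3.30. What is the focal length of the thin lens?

m = −d_i/d_o ⇒ d_i = −m·d_o = −(-3.30)·(190) = 627.0 cm.
1/f = 1/d_o + 1/d_i = 1/(190) + 1/(627.0) = 0.006858, so f = 146 cm.
Since f is positive, the thin lens is converging.

f = 146 cm (converging)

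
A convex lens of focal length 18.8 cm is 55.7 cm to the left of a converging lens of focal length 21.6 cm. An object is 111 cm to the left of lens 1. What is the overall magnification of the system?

m = +0.384

Lens 1: 1/d_i1 = 1/(18.8) − 1/(111) = 0.04418, so d_i1 = 22.63 cm; m₁ = −d_i1/d_o1 = -0.2039.
d_o2 = 55.7 − (22.63) = 33.07 cm.
Lens 2: 1/d_i2 = 1/(21.6) − 1/(33.07) = 0.01606, so d_i2 = 62.28 cm; m₂ = −d_i2/d_o2 = -1.883.
m = m₁·m₂ = (-0.2039)(-1.883) = +0.384.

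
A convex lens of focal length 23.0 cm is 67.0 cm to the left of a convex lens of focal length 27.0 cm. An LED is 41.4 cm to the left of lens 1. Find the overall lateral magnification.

Lens 1: 1/d_i1 = 1/(23.0) − 1/(41.4) = 0.01932, so d_i1 = 51.75 cm; m₁ = −d_i1/d_o1 = -1.250.
d_o2 = 67.0 − (51.75) = 15.25 cm.
Lens 2: 1/d_i2 = 1/(27.0) − 1/(15.25) = -0.02854, so d_i2 = -35.04 cm; m₂ = −d_i2/d_o2 = +2.298.
m = m₁·m₂ = (-1.250)(+2.298) = -2.87.

m = -2.87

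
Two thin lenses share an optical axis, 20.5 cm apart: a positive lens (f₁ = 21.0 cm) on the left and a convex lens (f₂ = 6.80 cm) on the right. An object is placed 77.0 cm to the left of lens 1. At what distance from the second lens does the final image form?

3.75 cm

Lens 1: 1/d_i1 = 1/f₁ − 1/d_o1 = 1/(21.0) − 1/(77.0) = 0.03463, so d_i1 = 28.88 cm.
The intermediate image is 28.88 cm to the right of lens 1, which lies 8.380 cm to the right of lens 2 — a virtual object — so d_o2 = −8.380 cm.
Lens 2: 1/d_i2 = 1/f₂ − 1/d_o2 = 1/(6.80) − 1/(-8.380) = 0.2664, so d_i2 = 3.75 cm.
The final image is real, 3.75 cm to the right of lens 2 (overall magnification ≈ -0.17).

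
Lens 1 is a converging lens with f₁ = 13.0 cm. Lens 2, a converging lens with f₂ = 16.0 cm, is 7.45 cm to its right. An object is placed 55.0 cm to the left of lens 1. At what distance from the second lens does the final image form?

5.99 cm

Lens 1: 1/d_i1 = 1/f₁ − 1/d_o1 = 1/(13.0) − 1/(55.0) = 0.05874, so d_i1 = 17.02 cm.
The intermediate image is 17.02 cm to the right of lens 1, which lies 9.570 cm to the right of lens 2 — a virtual object — so d_o2 = −9.570 cm.
Lens 2: 1/d_i2 = 1/f₂ − 1/d_o2 = 1/(16.0) − 1/(-9.570) = 0.1670, so d_i2 = 5.99 cm.
The final image is real, 5.99 cm to the right of lens 2 (overall magnification ≈ -0.19).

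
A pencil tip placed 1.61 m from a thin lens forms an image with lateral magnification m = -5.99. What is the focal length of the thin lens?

f = 1.38 m (converging)

m = −d_i/d_o ⇒ d_i = −m·d_o = −(-5.99)·(1.61) = 9.644 m.
1/f = 1/d_o + 1/d_i = 1/(1.61) + 1/(9.644) = 0.7248, so f = 1.38 m.
Since f is positive, the thin lens is converging.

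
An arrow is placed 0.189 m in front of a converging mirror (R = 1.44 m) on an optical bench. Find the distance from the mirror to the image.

f = R/2 = 1.44/2 = 0.7200 m.
Mirror equation: 1/v = 1/f − 1/u = 1/(0.7200) − 1/(0.189) = 1.389 − 5.291 = -3.902, so v = -0.256 m.
The image is virtual, upright and enlarged, behind the mirror.

0.256 m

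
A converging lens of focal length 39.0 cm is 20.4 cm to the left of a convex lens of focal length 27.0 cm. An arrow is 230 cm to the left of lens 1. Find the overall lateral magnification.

Lens 1: 1/d_i1 = 1/(39.0) − 1/(230) = 0.02129, so d_i1 = 46.96 cm; m₁ = −d_i1/d_o1 = -0.2042.
d_o2 = 20.4 − (46.96) = -26.56 cm (virtual object).
Lens 2: 1/d_i2 = 1/(27.0) − 1/(-26.56) = 0.07469, so d_i2 = 13.39 cm; m₂ = −d_i2/d_o2 = +0.5041.
m = m₁·m₂ = (-0.2042)(+0.5041) = -0.103.

m = -0.103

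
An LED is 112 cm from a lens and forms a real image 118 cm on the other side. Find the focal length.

f = 57.5 cm (converging)

Real image ⇒ d_i = +118 cm.
1/f = 1/d_o + 1/d_i = 1/(112) + 1/(118) = 0.01740, so f = 57.5 cm.
Since f is positive, the lens is converging.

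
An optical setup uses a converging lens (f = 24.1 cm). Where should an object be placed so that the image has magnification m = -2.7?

33.0 cm

m = −d_i/d_o ⇒ d_i = −m·d_o.
1/f = 1/d_o + 1/d_i = 1/d_o − 1/(m·d_o) = (1 − 1/m)/d_o, so d_o = f(1 − 1/m) = (24.10)(1 − 1/(-2.7)) = 33.0 cm.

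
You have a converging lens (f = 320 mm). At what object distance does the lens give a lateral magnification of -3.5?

411 mm

m = −d_i/d_o ⇒ d_i = −m·d_o.
1/f = 1/d_o + 1/d_i = 1/d_o − 1/(m·d_o) = (1 − 1/m)/d_o, so d_o = f(1 − 1/m) = (320.0)(1 − 1/(-3.5)) = 411 mm.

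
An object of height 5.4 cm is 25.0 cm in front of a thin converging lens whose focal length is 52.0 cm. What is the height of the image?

10.4 cm

1/d_i = 1/f − 1/d_o = 1/(52.00) − 1/(25.0) = -0.02077, so d_i = -48.15 cm.
m = −d_i/d_o = +1.926.
|h_i| = |m|·h_o = 1.926 × 5.4 = 10.4 cm. The image is virtual, upright and enlarged, on the same side as the object.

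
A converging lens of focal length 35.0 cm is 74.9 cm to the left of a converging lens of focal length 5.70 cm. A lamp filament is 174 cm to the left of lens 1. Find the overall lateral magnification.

Lens 1: 1/d_i1 = 1/(35.0) − 1/(174) = 0.02282, so d_i1 = 43.81 cm; m₁ = −d_i1/d_o1 = -0.2518.
d_o2 = 74.9 − (43.81) = 31.09 cm.
Lens 2: 1/d_i2 = 1/(5.70) − 1/(31.09) = 0.1433, so d_i2 = 6.980 cm; m₂ = −d_i2/d_o2 = -0.2245.
m = m₁·m₂ = (-0.2518)(-0.2245) = +0.0565.

m = +0.0565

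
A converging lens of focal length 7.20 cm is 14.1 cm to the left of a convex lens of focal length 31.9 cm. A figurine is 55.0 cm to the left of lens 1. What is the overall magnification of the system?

Lens 1: 1/d_i1 = 1/(7.20) − 1/(55.0) = 0.1207, so d_i1 = 8.285 cm; m₁ = −d_i1/d_o1 = -0.1506.
d_o2 = 14.1 − (8.285) = 5.815 cm.
Lens 2: 1/d_i2 = 1/(31.9) − 1/(5.815) = -0.1406, so d_i2 = -7.111 cm; m₂ = −d_i2/d_o2 = +1.223.
m = m₁·m₂ = (-0.1506)(+1.223) = -0.184.

m = -0.184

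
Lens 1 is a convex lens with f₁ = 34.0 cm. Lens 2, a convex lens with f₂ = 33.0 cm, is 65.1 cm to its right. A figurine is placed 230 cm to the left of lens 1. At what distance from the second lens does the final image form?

Lens 1: 1/d_i1 = 1/f₁ − 1/d_o1 = 1/(34.0) − 1/(230) = 0.02506, so d_i1 = 39.90 cm.
The intermediate image is 39.90 cm to the right of lens 1, which is 65.1 − (39.90) = 25.20 cm to the left of lens 2, so d_o2 = +25.20 cm.
Lens 2: 1/d_i2 = 1/f₂ − 1/d_o2 = 1/(33.0) − 1/(25.20) = -0.009380, so d_i2 = -107 cm.
The final image is virtual, 107 cm to the left of lens 2 (overall magnification ≈ -0.73).

107 cm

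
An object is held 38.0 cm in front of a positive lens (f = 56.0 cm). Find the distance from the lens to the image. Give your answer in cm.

118 cm

Thin-lens equation: 1/v = 1/f − 1/u = 1/(56.00) − 1/(38.0) = 0.01786 − 0.02632 = -0.008459, so v = -118 cm.
The image is virtual, upright and enlarged, on the same side as the object.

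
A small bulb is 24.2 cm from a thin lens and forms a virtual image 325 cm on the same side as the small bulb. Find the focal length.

f = 26.1 cm (converging)

Virtual image ⇒ d_i = −325 cm.
1/f = 1/d_o + 1/d_i = 1/(24.2) + 1/(-325) = 0.03825, so f = 26.1 cm.
Since f is positive, the thin lens is converging.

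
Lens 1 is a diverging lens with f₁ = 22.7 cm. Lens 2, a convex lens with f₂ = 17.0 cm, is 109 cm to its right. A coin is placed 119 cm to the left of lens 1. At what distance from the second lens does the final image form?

19.6 cm

Lens 1 is diverging, so f₁ = −22.7 cm.
Lens 1: 1/d_i1 = 1/f₁ − 1/d_o1 = 1/(-22.7) − 1/(119) = -0.05246, so d_i1 = -19.06 cm.
The intermediate image is 19.06 cm to the left of lens 1 (virtual), which is 109 − (-19.06) = 128.1 cm to the left of lens 2, so d_o2 = +128.1 cm.
Lens 2: 1/d_i2 = 1/f₂ − 1/d_o2 = 1/(17.0) − 1/(128.1) = 0.05102, so d_i2 = 19.6 cm.
The final image is real, 19.6 cm to the right of lens 2 (overall magnification ≈ -0.025).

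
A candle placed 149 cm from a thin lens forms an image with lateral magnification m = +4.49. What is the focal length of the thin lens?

m = −d_i/d_o ⇒ d_i = −m·d_o = −(+4.49)·(149) = -669.0 cm.
1/f = 1/d_o + 1/d_i = 1/(149) + 1/(-669.0) = 0.005217, so f = 192 cm.
Since f is positive, the thin lens is converging.

f = 192 cm (converging)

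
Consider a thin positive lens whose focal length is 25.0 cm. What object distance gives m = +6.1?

20.9 cm

m = −d_i/d_o ⇒ d_i = −m·d_o.
1/f = 1/d_o + 1/d_i = 1/d_o − 1/(m·d_o) = (1 − 1/m)/d_o, so d_o = f(1 − 1/m) = (25.00)(1 − 1/(+6.1)) = 20.9 cm.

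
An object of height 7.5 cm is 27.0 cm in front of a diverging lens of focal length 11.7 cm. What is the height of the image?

2.27 cm

For a diverging lens, f = -11.7 cm.
1/d_i = 1/f − 1/d_o = 1/(-11.70) − 1/(27.0) = -0.1225, so d_i = -8.163 cm.
m = −d_i/d_o = +0.3023.
|h_i| = |m|·h_o = 0.3023 × 7.5 = 2.27 cm. The image is virtual, upright and reduced, on the same side as the object.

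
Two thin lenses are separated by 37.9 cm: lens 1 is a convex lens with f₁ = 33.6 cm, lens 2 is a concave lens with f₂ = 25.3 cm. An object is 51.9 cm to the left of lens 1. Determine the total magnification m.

Lens 1: 1/d_i1 = 1/(33.6) − 1/(51.9) = 0.01049, so d_i1 = 95.29 cm; m₁ = −d_i1/d_o1 = -1.836.
d_o2 = 37.9 − (95.29) = -57.39 cm (virtual object).
f₂ = −25.3 cm (diverging).
Lens 2: 1/d_i2 = 1/(-25.3) − 1/(-57.39) = -0.02210, so d_i2 = -45.25 cm; m₂ = −d_i2/d_o2 = -0.7884.
m = m₁·m₂ = (-1.836)(-0.7884) = +1.45.

m = +1.45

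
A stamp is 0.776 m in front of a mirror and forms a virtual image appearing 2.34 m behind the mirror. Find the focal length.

f = 1.16 m (concave)

Virtual image ⇒ d_i = −2.34 m.
1/f = 1/d_o + 1/d_i = 1/(0.776) + 1/(-2.34) = 0.8613, so f = 1.16 m.
Since f is positive, the mirror is concave.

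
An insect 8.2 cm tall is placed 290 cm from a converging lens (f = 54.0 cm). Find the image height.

1.88 cm

1/d_i = 1/f − 1/d_o = 1/(54.00) − 1/(290) = 0.01507, so d_i = 66.36 cm.
m = −d_i/d_o = -0.2288.
|h_i| = |m|·h_o = 0.2288 × 8.2 = 1.88 cm. The image is real, inverted and reduced, on the far side of the lens.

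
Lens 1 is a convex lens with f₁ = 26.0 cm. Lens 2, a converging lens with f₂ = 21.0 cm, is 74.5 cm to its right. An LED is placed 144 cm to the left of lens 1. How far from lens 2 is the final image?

41.3 cm

Lens 1: 1/d_i1 = 1/f₁ − 1/d_o1 = 1/(26.0) − 1/(144) = 0.03152, so d_i1 = 31.73 cm.
The intermediate image is 31.73 cm to the right of lens 1, which is 74.5 − (31.73) = 42.77 cm to the left of lens 2, so d_o2 = +42.77 cm.
Lens 2: 1/d_i2 = 1/f₂ − 1/d_o2 = 1/(21.0) − 1/(42.77) = 0.02424, so d_i2 = 41.3 cm.
The final image is real, 41.3 cm to the right of lens 2 (overall magnification ≈ 0.21).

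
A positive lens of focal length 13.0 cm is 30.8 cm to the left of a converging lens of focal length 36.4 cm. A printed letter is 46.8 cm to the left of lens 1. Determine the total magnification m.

Lens 1: 1/d_i1 = 1/(13.0) − 1/(46.8) = 0.05556, so d_i1 = 18.00 cm; m₁ = −d_i1/d_o1 = -0.3846.
d_o2 = 30.8 − (18.00) = 12.80 cm.
Lens 2: 1/d_i2 = 1/(36.4) − 1/(12.80) = -0.05065, so d_i2 = -19.74 cm; m₂ = −d_i2/d_o2 = +1.542.
m = m₁·m₂ = (-0.3846)(+1.542) = -0.593.

m = -0.593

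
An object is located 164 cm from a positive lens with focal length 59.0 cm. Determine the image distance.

92.2 cm

Lens equation: 1/q = 1/f − 1/p = 1/(59.00) − 1/(164) = 0.01695 − 0.006098 = 0.01085, so q = 92.2 cm.
The image is real, inverted and reduced, on the far side of the lens.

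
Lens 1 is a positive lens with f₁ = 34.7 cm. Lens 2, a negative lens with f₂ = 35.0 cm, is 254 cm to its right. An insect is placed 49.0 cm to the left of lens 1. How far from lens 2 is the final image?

Lens 1: 1/d_i1 = 1/f₁ − 1/d_o1 = 1/(34.7) − 1/(49.0) = 0.008410, so d_i1 = 118.9 cm.
The intermediate image is 118.9 cm to the right of lens 1, which is 254 − (118.9) = 135.1 cm to the left of lens 2, so d_o2 = +135.1 cm.
Lens 2 is diverging, so f₂ = −35.0 cm.
Lens 2: 1/d_i2 = 1/f₂ − 1/d_o2 = 1/(-35.0) − 1/(135.1) = -0.03597, so d_i2 = -27.8 cm.
The final image is virtual, 27.8 cm to the left of lens 2 (overall magnification ≈ -0.50).

27.8 cm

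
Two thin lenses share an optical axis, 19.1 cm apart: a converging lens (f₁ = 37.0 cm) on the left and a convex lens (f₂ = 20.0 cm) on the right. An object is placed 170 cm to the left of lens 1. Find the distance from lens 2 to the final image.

11.7 cm

Lens 1: 1/d_i1 = 1/f₁ − 1/d_o1 = 1/(37.0) − 1/(170) = 0.02114, so d_i1 = 47.29 cm.
The intermediate image is 47.29 cm to the right of lens 1, which lies 28.19 cm to the right of lens 2 — a virtual object — so d_o2 = −28.19 cm.
Lens 2: 1/d_i2 = 1/f₂ − 1/d_o2 = 1/(20.0) − 1/(-28.19) = 0.08547, so d_i2 = 11.7 cm.
The final image is real, 11.7 cm to the right of lens 2 (overall magnification ≈ -0.12).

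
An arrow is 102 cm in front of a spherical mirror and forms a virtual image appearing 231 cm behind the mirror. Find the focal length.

Virtual image ⇒ d_i = −231 cm.
1/f = 1/d_o + 1/d_i = 1/(102) + 1/(-231) = 0.005475, so f = 183 cm.
Since f is positive, the spherical mirror is concave.

f = 183 cm (concave)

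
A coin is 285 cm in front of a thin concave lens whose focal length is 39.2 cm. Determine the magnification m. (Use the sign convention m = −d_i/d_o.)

m = +0.121

For a concave lens, f = -39.2 cm.
1/d_i = 1/f − 1/d_o = 1/(-39.20) − 1/(285) = -0.02902, so d_i = -34.46 cm.
m = −d_i/d_o = −(-34.46)/(285) = +0.121.
The image is virtual, upright and reduced, on the same side as the object.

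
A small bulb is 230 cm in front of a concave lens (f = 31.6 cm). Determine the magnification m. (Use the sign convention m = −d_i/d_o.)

m = +0.121

For a concave lens, f = -31.6 cm.
1/d_i = 1/f − 1/d_o = 1/(-31.60) − 1/(230) = -0.03599, so d_i = -27.78 cm.
m = −d_i/d_o = −(-27.78)/(230) = +0.121.
The image is virtual, upright and reduced, on the same side as the object.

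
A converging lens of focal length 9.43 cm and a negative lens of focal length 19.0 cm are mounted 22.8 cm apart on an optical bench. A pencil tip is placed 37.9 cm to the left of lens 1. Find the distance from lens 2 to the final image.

6.66 cm

Lens 1: 1/d_i1 = 1/f₁ − 1/d_o1 = 1/(9.43) − 1/(37.9) = 0.07966, so d_i1 = 12.55 cm.
The intermediate image is 12.55 cm to the right of lens 1, which is 22.8 − (12.55) = 10.25 cm to the left of lens 2, so d_o2 = +10.25 cm.
Lens 2 is diverging, so f₂ = −19.0 cm.
Lens 2: 1/d_i2 = 1/f₂ − 1/d_o2 = 1/(-19.0) − 1/(10.25) = -0.1502, so d_i2 = -6.66 cm.
The final image is virtual, 6.66 cm to the left of lens 2 (overall magnification ≈ -0.22).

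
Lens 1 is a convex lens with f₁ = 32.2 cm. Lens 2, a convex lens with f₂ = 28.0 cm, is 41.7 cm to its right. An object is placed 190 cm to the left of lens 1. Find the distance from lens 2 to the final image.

Lens 1: 1/d_i1 = 1/f₁ − 1/d_o1 = 1/(32.2) − 1/(190) = 0.02579, so d_i1 = 38.77 cm.
The intermediate image is 38.77 cm to the right of lens 1, which is 41.7 − (38.77) = 2.930 cm to the left of lens 2, so d_o2 = +2.930 cm.
Lens 2: 1/d_i2 = 1/f₂ − 1/d_o2 = 1/(28.0) − 1/(2.930) = -0.3056, so d_i2 = -3.27 cm.
The final image is virtual, 3.27 cm to the left of lens 2 (overall magnification ≈ -0.23).

3.27 cm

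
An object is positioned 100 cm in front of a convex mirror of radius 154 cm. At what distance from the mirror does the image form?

f = R/2 = 154/2 = 77.00 cm; for a convex mirror, f = -77.00 cm.
Mirror equation: 1/v = 1/f − 1/u = 1/(-77.00) − 1/(100) = -0.01299 − 0.01000 = -0.02299, so v = -43.5 cm.
The image is virtual, upright and reduced, behind the mirror.

43.5 cm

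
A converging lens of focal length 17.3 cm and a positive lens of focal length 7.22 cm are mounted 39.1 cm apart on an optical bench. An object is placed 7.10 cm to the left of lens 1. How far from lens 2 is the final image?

8.41 cm

Lens 1: 1/d_i1 = 1/f₁ − 1/d_o1 = 1/(17.3) − 1/(7.10) = -0.08304, so d_i1 = -12.04 cm.
The intermediate image is 12.04 cm to the left of lens 1 (virtual), which is 39.1 − (-12.04) = 51.14 cm to the left of lens 2, so d_o2 = +51.14 cm.
Lens 2: 1/d_i2 = 1/f₂ − 1/d_o2 = 1/(7.22) − 1/(51.14) = 0.1189, so d_i2 = 8.41 cm.
The final image is real, 8.41 cm to the right of lens 2 (overall magnification ≈ -0.28).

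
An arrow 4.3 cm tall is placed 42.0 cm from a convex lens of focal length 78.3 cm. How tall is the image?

1/d_i = 1/f − 1/d_o = 1/(78.30) − 1/(42.0) = -0.01104, so d_i = -90.60 cm.
m = −d_i/d_o = +2.157.
|h_i| = |m|·h_o = 2.157 × 4.3 = 9.28 cm. The image is virtual, upright and enlarged, on the same side as the object.

9.28 cm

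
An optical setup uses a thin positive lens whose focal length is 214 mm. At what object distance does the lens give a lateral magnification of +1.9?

101 mm

m = −d_i/d_o ⇒ d_i = −m·d_o.
1/f = 1/d_o + 1/d_i = 1/d_o − 1/(m·d_o) = (1 − 1/m)/d_o, so d_o = f(1 − 1/m) = (214.0)(1 − 1/(+1.9)) = 101 mm.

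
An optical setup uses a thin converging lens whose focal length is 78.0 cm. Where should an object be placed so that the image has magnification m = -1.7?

m = −d_i/d_o ⇒ d_i = −m·d_o.
1/f = 1/d_o + 1/d_i = 1/d_o − 1/(m·d_o) = (1 − 1/m)/d_o, so d_o = f(1 − 1/m) = (78.00)(1 − 1/(-1.7)) = 124 cm.

124 cm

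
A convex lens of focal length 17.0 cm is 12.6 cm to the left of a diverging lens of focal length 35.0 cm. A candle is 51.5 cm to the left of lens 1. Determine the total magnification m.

m = -0.776

Lens 1: 1/d_i1 = 1/(17.0) − 1/(51.5) = 0.03941, so d_i1 = 25.38 cm; m₁ = −d_i1/d_o1 = -0.4928.
d_o2 = 12.6 − (25.38) = -12.78 cm (virtual object).
f₂ = −35.0 cm (diverging).
Lens 2: 1/d_i2 = 1/(-35.0) − 1/(-12.78) = 0.04968, so d_i2 = 20.13 cm; m₂ = −d_i2/d_o2 = +1.575.
m = m₁·m₂ = (-0.4928)(+1.575) = -0.776.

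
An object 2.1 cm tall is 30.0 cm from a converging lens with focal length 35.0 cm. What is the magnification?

m = +7.00

1/d_i = 1/f − 1/d_o = 1/(35.00) − 1/(30.0) = -0.004762, so d_i = -210.0 cm.
m = −d_i/d_o = −(-210.0)/(30.0) = +7.00.
The image is virtual, upright and enlarged, on the same side as the object.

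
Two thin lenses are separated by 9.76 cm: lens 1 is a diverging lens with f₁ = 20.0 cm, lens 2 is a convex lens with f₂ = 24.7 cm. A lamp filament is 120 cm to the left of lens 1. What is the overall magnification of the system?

f₁ = −20.0 cm (diverging).
Lens 1: 1/d_i1 = 1/(-20.0) − 1/(120) = -0.05833, so d_i1 = -17.14 cm; m₁ = −d_i1/d_o1 = +0.1428.
d_o2 = 9.76 − (-17.14) = 26.90 cm.
Lens 2: 1/d_i2 = 1/(24.7) − 1/(26.90) = 0.003311, so d_i2 = 302.0 cm; m₂ = −d_i2/d_o2 = -11.23.
m = m₁·m₂ = (+0.1428)(-11.23) = -1.60.

m = -1.60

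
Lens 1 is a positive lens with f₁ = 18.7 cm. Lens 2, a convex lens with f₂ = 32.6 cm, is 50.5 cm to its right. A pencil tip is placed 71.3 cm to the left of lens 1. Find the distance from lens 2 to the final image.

Lens 1: 1/d_i1 = 1/f₁ − 1/d_o1 = 1/(18.7) − 1/(71.3) = 0.03945, so d_i1 = 25.35 cm.
The intermediate image is 25.35 cm to the right of lens 1, which is 50.5 − (25.35) = 25.15 cm to the left of lens 2, so d_o2 = +25.15 cm.
Lens 2: 1/d_i2 = 1/f₂ − 1/d_o2 = 1/(32.6) − 1/(25.15) = -0.009087, so d_i2 = -110 cm.
The final image is virtual, 110 cm to the left of lens 2 (overall magnification ≈ -1.6).

110 cm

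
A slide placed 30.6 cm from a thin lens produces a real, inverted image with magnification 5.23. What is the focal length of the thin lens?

m = −d_i/d_o ⇒ d_i = −m·d_o = −(-5.23)·(30.6) = 160.0 cm.
1/f = 1/d_o + 1/d_i = 1/(30.6) + 1/(160.0) = 0.03893, so f = 25.7 cm.
Since f is positive, the thin lens is converging.

f = 25.7 cm (converging)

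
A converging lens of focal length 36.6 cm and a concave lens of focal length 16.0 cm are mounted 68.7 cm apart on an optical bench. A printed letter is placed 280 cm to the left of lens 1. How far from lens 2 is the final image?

9.99 cm

Lens 1: 1/d_i1 = 1/f₁ − 1/d_o1 = 1/(36.6) − 1/(280) = 0.02375, so d_i1 = 42.10 cm.
The intermediate image is 42.10 cm to the right of lens 1, which is 68.7 − (42.10) = 26.60 cm to the left of lens 2, so d_o2 = +26.60 cm.
Lens 2 is diverging, so f₂ = −16.0 cm.
Lens 2: 1/d_i2 = 1/f₂ − 1/d_o2 = 1/(-16.0) − 1/(26.60) = -0.1001, so d_i2 = -9.99 cm.
The final image is virtual, 9.99 cm to the left of lens 2 (overall magnification ≈ -0.056).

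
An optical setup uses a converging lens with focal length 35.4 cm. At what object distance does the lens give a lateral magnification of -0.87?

76.1 cm

m = −d_i/d_o ⇒ d_i = −m·d_o.
1/f = 1/d_o + 1/d_i = 1/d_o − 1/(m·d_o) = (1 − 1/m)/d_o, so d_o = f(1 − 1/m) = (35.40)(1 − 1/(-0.87)) = 76.1 cm.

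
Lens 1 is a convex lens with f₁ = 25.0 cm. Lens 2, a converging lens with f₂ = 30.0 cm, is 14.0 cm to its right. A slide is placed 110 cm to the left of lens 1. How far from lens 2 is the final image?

Lens 1: 1/d_i1 = 1/f₁ − 1/d_o1 = 1/(25.0) − 1/(110) = 0.03091, so d_i1 = 32.35 cm.
The intermediate image is 32.35 cm to the right of lens 1, which lies 18.35 cm to the right of lens 2 — a virtual object — so d_o2 = −18.35 cm.
Lens 2: 1/d_i2 = 1/f₂ − 1/d_o2 = 1/(30.0) − 1/(-18.35) = 0.08783, so d_i2 = 11.4 cm.
The final image is real, 11.4 cm to the right of lens 2 (overall magnification ≈ -0.18).

11.4 cm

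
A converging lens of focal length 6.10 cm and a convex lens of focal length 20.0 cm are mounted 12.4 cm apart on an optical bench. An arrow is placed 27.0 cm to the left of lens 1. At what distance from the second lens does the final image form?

5.84 cm

Lens 1: 1/d_i1 = 1/f₁ − 1/d_o1 = 1/(6.10) − 1/(27.0) = 0.1269, so d_i1 = 7.880 cm.
The intermediate image is 7.880 cm to the right of lens 1, which is 12.4 − (7.880) = 4.520 cm to the left of lens 2, so d_o2 = +4.520 cm.
Lens 2: 1/d_i2 = 1/f₂ − 1/d_o2 = 1/(20.0) − 1/(4.520) = -0.1712, so d_i2 = -5.84 cm.
The final image is virtual, 5.84 cm to the left of lens 2 (overall magnification ≈ -0.38).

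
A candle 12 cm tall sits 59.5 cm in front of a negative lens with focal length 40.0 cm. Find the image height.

4.82 cm

For a negative lens, f = -40.0 cm.
1/d_i = 1/f − 1/d_o = 1/(-40.00) − 1/(59.5) = -0.04181, so d_i = -23.92 cm.
m = −d_i/d_o = +0.4020.
|h_i| = |m|·h_o = 0.4020 × 12 = 4.82 cm. The image is virtual, upright and reduced, on the same side as the object.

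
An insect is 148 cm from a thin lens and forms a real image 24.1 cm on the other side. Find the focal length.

Real image ⇒ d_i = +24.1 cm.
1/f = 1/d_o + 1/d_i = 1/(148) + 1/(24.1) = 0.04825, so f = 20.7 cm.
Since f is positive, the thin lens is converging.

f = 20.7 cm (converging)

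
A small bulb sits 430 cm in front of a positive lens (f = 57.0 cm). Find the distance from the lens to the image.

Thin-lens equation: 1/v = 1/f − 1/u = 1/(57.00) − 1/(430) = 0.01754 − 0.002326 = 0.01522, so v = 65.7 cm.
The image is real, inverted and reduced, on the far side of the lens.

65.7 cm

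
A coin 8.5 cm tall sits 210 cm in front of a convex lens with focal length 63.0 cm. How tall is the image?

3.64 cm

1/d_i = 1/f − 1/d_o = 1/(63.00) − 1/(210) = 0.01111, so d_i = 90.00 cm.
m = −d_i/d_o = -0.4286.
|h_i| = |m|·h_o = 0.4286 × 8.5 = 3.64 cm. The image is real, inverted and reduced, on the far side of the lens.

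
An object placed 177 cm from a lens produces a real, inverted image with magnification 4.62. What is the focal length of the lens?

f = 146 cm (converging)

m = −d_i/d_o ⇒ d_i = −m·d_o = −(-4.62)·(177) = 817.7 cm.
1/f = 1/d_o + 1/d_i = 1/(177) + 1/(817.7) = 0.006873, so f = 146 cm.
Since f is positive, the lens is converging.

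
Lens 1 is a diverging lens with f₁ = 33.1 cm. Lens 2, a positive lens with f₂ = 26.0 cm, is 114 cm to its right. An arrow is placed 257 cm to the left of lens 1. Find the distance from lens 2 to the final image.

31.8 cm

Lens 1 is diverging, so f₁ = −33.1 cm.
Lens 1: 1/d_i1 = 1/f₁ − 1/d_o1 = 1/(-33.1) − 1/(257) = -0.03410, so d_i1 = -29.32 cm.
The intermediate image is 29.32 cm to the left of lens 1 (virtual), which is 114 − (-29.32) = 143.3 cm to the left of lens 2, so d_o2 = +143.3 cm.
Lens 2: 1/d_i2 = 1/f₂ − 1/d_o2 = 1/(26.0) − 1/(143.3) = 0.03148, so d_i2 = 31.8 cm.
The final image is real, 31.8 cm to the right of lens 2 (overall magnification ≈ -0.025).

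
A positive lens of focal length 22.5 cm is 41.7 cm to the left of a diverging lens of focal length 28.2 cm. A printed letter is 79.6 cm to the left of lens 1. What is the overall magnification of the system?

m = -0.288

Lens 1: 1/d_i1 = 1/(22.5) − 1/(79.6) = 0.03188, so d_i1 = 31.37 cm; m₁ = −d_i1/d_o1 = -0.3941.
d_o2 = 41.7 − (31.37) = 10.33 cm.
f₂ = −28.2 cm (diverging).
Lens 2: 1/d_i2 = 1/(-28.2) − 1/(10.33) = -0.1323, so d_i2 = -7.560 cm; m₂ = −d_i2/d_o2 = +0.7319.
m = m₁·m₂ = (-0.3941)(+0.7319) = -0.288.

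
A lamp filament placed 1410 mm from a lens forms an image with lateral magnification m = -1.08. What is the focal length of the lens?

f = 732 mm (converging)

m = −d_i/d_o ⇒ d_i = −m·d_o = −(-1.08)·(1410) = 1523 mm.
1/f = 1/d_o + 1/d_i = 1/(1410) + 1/(1523) = 0.001366, so f = 732 mm.
Since f is positive, the lens is converging.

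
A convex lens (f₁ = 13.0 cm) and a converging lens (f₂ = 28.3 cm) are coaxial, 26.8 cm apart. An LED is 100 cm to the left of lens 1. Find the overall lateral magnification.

Lens 1: 1/d_i1 = 1/(13.0) − 1/(100) = 0.06692, so d_i1 = 14.94 cm; m₁ = −d_i1/d_o1 = -0.1494.
d_o2 = 26.8 − (14.94) = 11.86 cm.
Lens 2: 1/d_i2 = 1/(28.3) − 1/(11.86) = -0.04898, so d_i2 = -20.42 cm; m₂ = −d_i2/d_o2 = +1.721.
m = m₁·m₂ = (-0.1494)(+1.721) = -0.257.

m = -0.257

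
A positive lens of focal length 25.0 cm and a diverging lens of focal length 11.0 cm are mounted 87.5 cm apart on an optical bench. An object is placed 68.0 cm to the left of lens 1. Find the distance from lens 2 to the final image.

8.95 cm

Lens 1: 1/d_i1 = 1/f₁ − 1/d_o1 = 1/(25.0) − 1/(68.0) = 0.02529, so d_i1 = 39.53 cm.
The intermediate image is 39.53 cm to the right of lens 1, which is 87.5 − (39.53) = 47.97 cm to the left of lens 2, so d_o2 = +47.97 cm.
Lens 2 is diverging, so f₂ = −11.0 cm.
Lens 2: 1/d_i2 = 1/f₂ − 1/d_o2 = 1/(-11.0) − 1/(47.97) = -0.1118, so d_i2 = -8.95 cm.
The final image is virtual, 8.95 cm to the left of lens 2 (overall magnification ≈ -0.11).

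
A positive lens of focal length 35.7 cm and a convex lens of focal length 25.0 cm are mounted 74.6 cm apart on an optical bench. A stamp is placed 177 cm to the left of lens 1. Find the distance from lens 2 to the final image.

153 cm

Lens 1: 1/d_i1 = 1/f₁ − 1/d_o1 = 1/(35.7) − 1/(177) = 0.02236, so d_i1 = 44.72 cm.
The intermediate image is 44.72 cm to the right of lens 1, which is 74.6 − (44.72) = 29.88 cm to the left of lens 2, so d_o2 = +29.88 cm.
Lens 2: 1/d_i2 = 1/f₂ − 1/d_o2 = 1/(25.0) − 1/(29.88) = 0.006533, so d_i2 = 153 cm.
The final image is real, 153 cm to the right of lens 2 (overall magnification ≈ 1.3).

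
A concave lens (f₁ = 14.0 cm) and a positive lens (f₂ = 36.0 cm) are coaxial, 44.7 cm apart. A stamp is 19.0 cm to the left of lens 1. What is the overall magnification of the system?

f₁ = −14.0 cm (diverging).
Lens 1: 1/d_i1 = 1/(-14.0) − 1/(19.0) = -0.1241, so d_i1 = -8.061 cm; m₁ = −d_i1/d_o1 = +0.4243.
d_o2 = 44.7 − (-8.061) = 52.76 cm.
Lens 2: 1/d_i2 = 1/(36.0) − 1/(52.76) = 0.008824, so d_i2 = 113.3 cm; m₂ = −d_i2/d_o2 = -2.148.
m = m₁·m₂ = (+0.4243)(-2.148) = -0.911.

m = -0.911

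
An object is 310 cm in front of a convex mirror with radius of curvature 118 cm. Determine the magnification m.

f = R/2 = 118/2 = 59.00 cm; for a convex mirror, f = -59.00 cm.
1/d_i = 1/f − 1/d_o = 1/(-59.00) − 1/(310) = -0.02017, so d_i = -49.57 cm.
m = −d_i/d_o = −(-49.57)/(310) = +0.160.
The image is virtual, upright and reduced, behind the mirror.

m = +0.160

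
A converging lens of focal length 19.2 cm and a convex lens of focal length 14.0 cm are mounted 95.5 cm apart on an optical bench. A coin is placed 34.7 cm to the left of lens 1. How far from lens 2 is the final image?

Lens 1: 1/d_i1 = 1/f₁ − 1/d_o1 = 1/(19.2) − 1/(34.7) = 0.02326, so d_i1 = 42.98 cm.
The intermediate image is 42.98 cm to the right of lens 1, which is 95.5 − (42.98) = 52.52 cm to the left of lens 2, so d_o2 = +52.52 cm.
Lens 2: 1/d_i2 = 1/f₂ − 1/d_o2 = 1/(14.0) − 1/(52.52) = 0.05239, so d_i2 = 19.1 cm.
The final image is real, 19.1 cm to the right of lens 2 (overall magnification ≈ 0.45).

19.1 cm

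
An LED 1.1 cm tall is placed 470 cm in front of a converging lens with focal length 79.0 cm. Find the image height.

0.222 cm

1/d_i = 1/f − 1/d_o = 1/(79.00) − 1/(470) = 0.01053, so d_i = 94.96 cm.
m = −d_i/d_o = -0.2020.
|h_i| = |m|·h_o = 0.2020 × 1.1 = 0.222 cm. The image is real, inverted and reduced, on the far side of the lens.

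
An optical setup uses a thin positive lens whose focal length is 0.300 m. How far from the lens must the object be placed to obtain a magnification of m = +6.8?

0.256 m

m = −d_i/d_o ⇒ d_i = −m·d_o.
1/f = 1/d_o + 1/d_i = 1/d_o − 1/(m·d_o) = (1 − 1/m)/d_o, so d_o = f(1 − 1/m) = (0.3000)(1 − 1/(+6.8)) = 0.256 m.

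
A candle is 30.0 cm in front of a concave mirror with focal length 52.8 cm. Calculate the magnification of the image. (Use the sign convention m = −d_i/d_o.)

m = +2.32

1/d_i = 1/f − 1/d_o = 1/(52.80) − 1/(30.0) = -0.01439, so d_i = -69.47 cm.
m = −d_i/d_o = −(-69.47)/(30.0) = +2.32.
The image is virtual, upright and enlarged, behind the mirror.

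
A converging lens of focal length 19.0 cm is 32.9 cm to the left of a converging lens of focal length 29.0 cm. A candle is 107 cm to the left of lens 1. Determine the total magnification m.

m = -0.326

Lens 1: 1/d_i1 = 1/(19.0) − 1/(107) = 0.04329, so d_i1 = 23.10 cm; m₁ = −d_i1/d_o1 = -0.2159.
d_o2 = 32.9 − (23.10) = 9.800 cm.
Lens 2: 1/d_i2 = 1/(29.0) − 1/(9.800) = -0.06756, so d_i2 = -14.80 cm; m₂ = −d_i2/d_o2 = +1.510.
m = m₁·m₂ = (-0.2159)(+1.510) = -0.326.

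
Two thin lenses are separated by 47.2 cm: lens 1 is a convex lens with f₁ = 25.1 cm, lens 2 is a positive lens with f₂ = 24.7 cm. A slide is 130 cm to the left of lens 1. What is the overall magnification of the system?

m = -0.687

Lens 1: 1/d_i1 = 1/(25.1) − 1/(130) = 0.03215, so d_i1 = 31.11 cm; m₁ = −d_i1/d_o1 = -0.2393.
d_o2 = 47.2 − (31.11) = 16.09 cm.
Lens 2: 1/d_i2 = 1/(24.7) − 1/(16.09) = -0.02166, so d_i2 = -46.16 cm; m₂ = −d_i2/d_o2 = +2.869.
m = m₁·m₂ = (-0.2393)(+2.869) = -0.687.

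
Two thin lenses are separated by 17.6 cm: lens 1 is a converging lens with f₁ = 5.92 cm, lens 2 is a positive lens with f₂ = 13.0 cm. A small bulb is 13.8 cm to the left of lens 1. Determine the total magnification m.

m = -1.69

Lens 1: 1/d_i1 = 1/(5.92) − 1/(13.8) = 0.09646, so d_i1 = 10.37 cm; m₁ = −d_i1/d_o1 = -0.7514.
d_o2 = 17.6 − (10.37) = 7.230 cm.
Lens 2: 1/d_i2 = 1/(13.0) − 1/(7.230) = -0.06139, so d_i2 = -16.29 cm; m₂ = −d_i2/d_o2 = +2.253.
m = m₁·m₂ = (-0.7514)(+2.253) = -1.69.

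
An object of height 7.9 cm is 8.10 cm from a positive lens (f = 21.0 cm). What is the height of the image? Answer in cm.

12.9 cm

1/d_i = 1/f − 1/d_o = 1/(21.00) − 1/(8.10) = -0.07584, so d_i = -13.19 cm.
m = −d_i/d_o = +1.628.
|h_i| = |m|·h_o = 1.628 × 7.9 = 12.9 cm. The image is virtual, upright and enlarged, on the same side as the object.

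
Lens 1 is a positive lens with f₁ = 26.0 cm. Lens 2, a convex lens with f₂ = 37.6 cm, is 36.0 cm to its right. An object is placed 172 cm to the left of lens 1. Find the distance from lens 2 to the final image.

Lens 1: 1/d_i1 = 1/f₁ − 1/d_o1 = 1/(26.0) − 1/(172) = 0.03265, so d_i1 = 30.63 cm.
The intermediate image is 30.63 cm to the right of lens 1, which is 36.0 − (30.63) = 5.370 cm to the left of lens 2, so d_o2 = +5.370 cm.
Lens 2: 1/d_i2 = 1/f₂ − 1/d_o2 = 1/(37.6) − 1/(5.370) = -0.1596, so d_i2 = -6.26 cm.
The final image is virtual, 6.26 cm to the left of lens 2 (overall magnification ≈ -0.21).

6.26 cm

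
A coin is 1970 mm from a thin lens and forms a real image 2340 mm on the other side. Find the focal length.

f = 1070 mm (converging)

Real image ⇒ d_i = +2340 mm.
1/f = 1/d_o + 1/d_i = 1/(1970) + 1/(2340) = 0.0009350, so f = 1070 mm.
Since f is positive, the thin lens is converging.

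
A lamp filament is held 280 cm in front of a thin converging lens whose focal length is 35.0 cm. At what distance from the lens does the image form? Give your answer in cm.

Thin-lens equation: 1/v = 1/f − 1/u = 1/(35.00) − 1/(280) = 0.02857 − 0.003571 = 0.02500, so v = 40.0 cm.
The image is real, inverted and reduced, on the far side of the lens.

40.0 cm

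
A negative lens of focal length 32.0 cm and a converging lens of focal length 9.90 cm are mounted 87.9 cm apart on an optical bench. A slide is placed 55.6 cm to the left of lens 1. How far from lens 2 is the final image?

10.9 cm

Lens 1 is diverging, so f₁ = −32.0 cm.
Lens 1: 1/d_i1 = 1/f₁ − 1/d_o1 = 1/(-32.0) − 1/(55.6) = -0.04924, so d_i1 = -20.31 cm.
The intermediate image is 20.31 cm to the left of lens 1 (virtual), which is 87.9 − (-20.31) = 108.2 cm to the left of lens 2, so d_o2 = +108.2 cm.
Lens 2: 1/d_i2 = 1/f₂ − 1/d_o2 = 1/(9.90) − 1/(108.2) = 0.09177, so d_i2 = 10.9 cm.
The final image is real, 10.9 cm to the right of lens 2 (overall magnification ≈ -0.037).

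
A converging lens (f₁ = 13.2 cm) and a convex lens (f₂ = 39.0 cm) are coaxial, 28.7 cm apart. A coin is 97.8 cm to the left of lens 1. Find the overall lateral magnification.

Lens 1: 1/d_i1 = 1/(13.2) − 1/(97.8) = 0.06553, so d_i1 = 15.26 cm; m₁ = −d_i1/d_o1 = -0.1560.
d_o2 = 28.7 − (15.26) = 13.44 cm.
Lens 2: 1/d_i2 = 1/(39.0) − 1/(13.44) = -0.04876, so d_i2 = -20.51 cm; m₂ = −d_i2/d_o2 = +1.526.
m = m₁·m₂ = (-0.1560)(+1.526) = -0.238.

m = -0.238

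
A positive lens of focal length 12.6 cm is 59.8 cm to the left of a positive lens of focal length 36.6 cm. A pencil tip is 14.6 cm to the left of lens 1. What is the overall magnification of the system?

m = -3.35

Lens 1: 1/d_i1 = 1/(12.6) − 1/(14.6) = 0.01087, so d_i1 = 91.98 cm; m₁ = −d_i1/d_o1 = -6.300.
d_o2 = 59.8 − (91.98) = -32.18 cm (virtual object).
Lens 2: 1/d_i2 = 1/(36.6) − 1/(-32.18) = 0.05840, so d_i2 = 17.12 cm; m₂ = −d_i2/d_o2 = +0.5321.
m = m₁·m₂ = (-6.300)(+0.5321) = -3.35.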